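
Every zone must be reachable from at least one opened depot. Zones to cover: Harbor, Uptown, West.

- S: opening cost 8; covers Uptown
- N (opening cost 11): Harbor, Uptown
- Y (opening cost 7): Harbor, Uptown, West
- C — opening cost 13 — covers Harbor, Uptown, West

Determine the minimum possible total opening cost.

7

This is a weighted set-cover instance.
Y alone covers Harbor, Uptown, West — every zone.
Total opening cost: 7.
No cover costs less than 7.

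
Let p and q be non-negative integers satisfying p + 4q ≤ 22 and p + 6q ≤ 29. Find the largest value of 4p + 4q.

88

(p,q)=(22,0): 1·22+4·0=22≤22, 1·22+6·0=22≤29, objective 88.
(p,q)=(21,0): 1·21+4·0=21≤22, 1·21+6·0=21≤29, objective 84.
Maximum is 88 at (p,q)=(22,0).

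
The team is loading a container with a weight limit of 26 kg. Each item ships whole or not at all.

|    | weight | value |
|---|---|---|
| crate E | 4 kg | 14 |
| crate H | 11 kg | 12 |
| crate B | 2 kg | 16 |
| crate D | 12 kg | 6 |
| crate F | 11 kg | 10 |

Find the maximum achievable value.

42

This is a 0-1 knapsack instance.
Allowing fractional choices, the relaxed optimum would be about 50.2, but items are indivisible.
crate E + crate H + crate B: weight 4 + 11 + 2 = 17 ≤ 26, value 14 + 12 + 16 = 42.
crate E + crate B + crate F: weight 4 + 2 + 11 = 17 ≤ 26, value 14 + 16 + 10 = 40.
crate H + crate B + crate F: weight 11 + 2 + 11 = 24 ≤ 26, value 12 + 16 + 10 = 38.
Best is crate E, crate H, and crate B with total value 42.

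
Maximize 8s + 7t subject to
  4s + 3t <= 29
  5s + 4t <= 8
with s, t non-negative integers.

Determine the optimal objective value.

(s,t)=(0,2): 4·0+3·2=6≤29, 5·0+4·2=8≤8, objective 14.
(s,t)=(0,1): 4·0+3·1=3≤29, 5·0+4·1=4≤8, objective 7.
No feasible integer point exceeds 14.

14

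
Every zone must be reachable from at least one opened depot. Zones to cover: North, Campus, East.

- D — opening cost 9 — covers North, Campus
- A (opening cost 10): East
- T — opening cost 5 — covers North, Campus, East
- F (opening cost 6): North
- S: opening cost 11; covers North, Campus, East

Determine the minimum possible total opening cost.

5

T alone covers North, Campus, East — every zone.
Total opening cost: 5.
No cover costs less than 5.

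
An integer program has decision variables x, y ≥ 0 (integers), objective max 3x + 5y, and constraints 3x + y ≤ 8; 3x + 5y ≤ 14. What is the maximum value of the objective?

13

Relaxing integrality, the LP optimum is 14.00 at (x,y) = (0, 2.8), which is not an integer point.
(x,y)=(1,2): 3·1+1·2=5≤8, 3·1+5·2=13≤14, objective 13.
(x,y)=(2,1): 3·2+1·1=7≤8, 3·2+5·1=11≤14, objective 11.
No feasible integer point exceeds 13.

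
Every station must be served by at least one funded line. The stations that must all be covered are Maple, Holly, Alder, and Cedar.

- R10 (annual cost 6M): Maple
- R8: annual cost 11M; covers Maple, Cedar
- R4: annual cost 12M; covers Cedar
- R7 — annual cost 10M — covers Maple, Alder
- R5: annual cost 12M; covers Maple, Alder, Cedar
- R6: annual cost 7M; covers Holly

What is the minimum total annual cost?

This is an integer covering problem.
Choose R5 and R6: together they cover Maple, Holly, Alder, Cedar — every station.
Total annual cost: 12 + 7 = 19.
No cover costs less than 19.

19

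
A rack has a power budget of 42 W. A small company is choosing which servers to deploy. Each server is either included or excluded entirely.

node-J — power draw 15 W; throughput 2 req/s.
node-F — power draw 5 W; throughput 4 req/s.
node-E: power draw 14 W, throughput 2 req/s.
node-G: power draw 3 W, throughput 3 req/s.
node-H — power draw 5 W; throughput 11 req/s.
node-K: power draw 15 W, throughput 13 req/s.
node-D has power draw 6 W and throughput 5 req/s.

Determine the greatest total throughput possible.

Allowing fractional choices, the relaxed optimum would be about 37.1, but servers are indivisible.
node-F + node-G + node-H + node-K + node-D: power draw 5 + 3 + 5 + 15 + 6 = 34 ≤ 42, throughput 4 + 3 + 11 + 13 + 5 = 36.
node-F + node-E + node-G + node-H + node-K: power draw 5 + 14 + 3 + 5 + 15 = 42 ≤ 42, throughput 4 + 2 + 3 + 11 + 13 = 33.
node-F + node-H + node-K + node-D: power draw 5 + 5 + 15 + 6 = 31 ≤ 42, throughput 4 + 11 + 13 + 5 = 33.
Best is node-F, node-G, node-H, node-K, and node-D with total throughput 36.

36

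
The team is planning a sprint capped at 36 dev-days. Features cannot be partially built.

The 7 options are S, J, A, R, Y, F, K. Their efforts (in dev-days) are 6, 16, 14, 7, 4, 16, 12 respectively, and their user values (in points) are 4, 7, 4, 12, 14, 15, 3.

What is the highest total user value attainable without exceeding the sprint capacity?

45

This is a 0-1 knapsack instance.
Allowing fractional choices, the relaxed optimum would be about 46.3, but features are indivisible.
R + Y + F: effort 7 + 4 + 16 = 27 ≤ 36, user value 12 + 14 + 15 = 41.
S + R + Y + F: effort 6 + 7 + 4 + 16 = 33 ≤ 36, user value 4 + 12 + 14 + 15 = 45.
Best is S, R, Y, and F with total user value 45.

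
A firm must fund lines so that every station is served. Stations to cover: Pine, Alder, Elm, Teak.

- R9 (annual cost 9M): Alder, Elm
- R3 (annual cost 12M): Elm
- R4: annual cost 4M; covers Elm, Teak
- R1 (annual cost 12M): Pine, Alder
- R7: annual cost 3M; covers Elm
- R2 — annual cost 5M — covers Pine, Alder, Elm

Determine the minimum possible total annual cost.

9

This is a weighted set-cover instance.
Choose R4 and R2: together they cover Pine, Alder, Elm, Teak — every station.
Total annual cost: 4 + 5 = 9.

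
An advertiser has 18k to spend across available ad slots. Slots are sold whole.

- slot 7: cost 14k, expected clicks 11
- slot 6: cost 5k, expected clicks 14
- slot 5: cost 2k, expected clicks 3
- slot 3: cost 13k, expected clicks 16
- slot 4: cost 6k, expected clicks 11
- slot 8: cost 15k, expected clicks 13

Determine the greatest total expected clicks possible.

Allowing fractional choices, the relaxed optimum would be about 34.2, but ad slots are indivisible.
slot 6 + slot 5 + slot 4: cost 5 + 2 + 6 = 13 ≤ 18, expected clicks 14 + 3 + 11 = 28.
slot 6 + slot 3: cost 5 + 13 = 18 ≤ 18, expected clicks 14 + 16 = 30.
Best is slot 6 and slot 3 with total expected clicks 30.

30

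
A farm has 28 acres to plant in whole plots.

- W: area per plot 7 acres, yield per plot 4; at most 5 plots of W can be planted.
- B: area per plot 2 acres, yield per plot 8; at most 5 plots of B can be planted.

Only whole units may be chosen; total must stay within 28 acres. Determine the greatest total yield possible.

48

2×W and 5×B: area 24 ≤ 28, yield 2·4 + 5·8 = 48.
1×W and 5×B: area 17 ≤ 28, yield 1·4 + 5·8 = 44.
Best is 48.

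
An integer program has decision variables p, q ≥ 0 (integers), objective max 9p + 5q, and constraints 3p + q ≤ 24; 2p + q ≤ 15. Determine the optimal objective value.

75

(p,q)=(0,15) is feasible, giving 75.
(p,q)=(0,14) is feasible, giving 70.
The best lattice point is (0,15), giving 75.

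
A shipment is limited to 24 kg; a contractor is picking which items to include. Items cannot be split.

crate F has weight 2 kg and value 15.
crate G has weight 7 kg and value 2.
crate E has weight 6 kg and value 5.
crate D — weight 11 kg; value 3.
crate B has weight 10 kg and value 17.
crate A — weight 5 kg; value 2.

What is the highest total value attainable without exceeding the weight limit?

Allowing fractional choices, the relaxed optimum would be about 39.3, but items are indivisible.
crate F + crate E + crate B + crate A: weight 2 + 6 + 10 + 5 = 23 ≤ 24, value 15 + 5 + 17 + 2 = 39.
crate F + crate G + crate B + crate A: weight 2 + 7 + 10 + 5 = 24 ≤ 24, value 15 + 2 + 17 + 2 = 36.
crate F + crate E + crate B: weight 2 + 6 + 10 = 18 ≤ 24, value 15 + 5 + 17 = 37.
Best is crate F, crate E, crate B, and crate A with total value 39.

39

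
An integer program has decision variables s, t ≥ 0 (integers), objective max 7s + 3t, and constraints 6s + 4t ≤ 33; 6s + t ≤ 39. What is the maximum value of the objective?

35

(s,t)=(5,0): 6·5+4·0=30≤33, 6·5+1·0=30≤39, objective 35.
(s,t)=(4,1): 6·4+4·1=28≤33, 6·4+1·1=25≤39, objective 31.
The best lattice point is (5,0), giving 35.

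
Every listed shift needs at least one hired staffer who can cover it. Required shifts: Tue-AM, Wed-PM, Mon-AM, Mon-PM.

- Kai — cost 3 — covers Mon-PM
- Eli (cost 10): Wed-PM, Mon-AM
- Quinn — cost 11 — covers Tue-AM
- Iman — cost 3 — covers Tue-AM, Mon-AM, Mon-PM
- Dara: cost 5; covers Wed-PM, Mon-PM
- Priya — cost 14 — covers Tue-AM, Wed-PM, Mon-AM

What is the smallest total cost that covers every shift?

This is an integer covering problem.
Choose Iman and Dara: together they cover Tue-AM, Wed-PM, Mon-AM, Mon-PM — every shift.
Total cost: 3 + 5 = 8.

8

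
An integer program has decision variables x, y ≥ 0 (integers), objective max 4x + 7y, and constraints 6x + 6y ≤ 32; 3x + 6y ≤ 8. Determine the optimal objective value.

(x,y)=(2,0): 6·2+6·0=12≤32, 3·2+6·0=6≤8, objective 8.
(x,y)=(1,0): 6·1+6·0=6≤32, 3·1+6·0=3≤8, objective 4.
No feasible integer point exceeds 8.

8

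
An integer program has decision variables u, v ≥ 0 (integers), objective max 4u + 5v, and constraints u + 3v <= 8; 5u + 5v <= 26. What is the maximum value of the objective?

21

(u,v)=(4,1): 1·4+3·1=7≤8, 5·4+5·1=25≤26, objective 21.
(u,v)=(5,0): 1·5+3·0=5≤8, 5·5+5·0=25≤26, objective 20.
(u,v)=(2,2): 1·2+3·2=8≤8, 5·2+5·2=20≤26, objective 18.
(u,v)=(3,1): 1·3+3·1=6≤8, 5·3+5·1=20≤26, objective 17.
Maximum is 21 at (u,v)=(4,1).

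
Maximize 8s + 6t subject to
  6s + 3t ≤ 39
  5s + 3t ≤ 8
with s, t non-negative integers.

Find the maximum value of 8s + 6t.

14

The continuous relaxation peaks at (0, 2.67) with value 16.00; rounding to a feasible lattice point costs some objective.
(s,t)=(1,1) is feasible, giving 14.
(s,t)=(0,2) is feasible, giving 12.
No feasible integer point exceeds 14.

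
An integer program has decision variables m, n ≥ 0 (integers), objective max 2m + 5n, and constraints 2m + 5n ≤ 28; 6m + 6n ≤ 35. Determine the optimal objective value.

(m,n)=(0,5) is feasible, giving 25.
(m,n)=(1,4) is feasible, giving 22.
No feasible integer point exceeds 25.

25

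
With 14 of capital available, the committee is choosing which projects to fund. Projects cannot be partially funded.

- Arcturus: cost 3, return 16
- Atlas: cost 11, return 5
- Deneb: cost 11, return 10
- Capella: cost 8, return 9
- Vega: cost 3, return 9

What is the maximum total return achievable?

34

Arcturus + Capella + Vega: cost 3 + 8 + 3 = 14 ≤ 14, return 16 + 9 + 9 = 34.
Arcturus + Vega: cost 3 + 3 = 6 ≤ 14, return 16 + 9 = 25.
Arcturus + Deneb: cost 3 + 11 = 14 ≤ 14, return 16 + 10 = 26.
Best is Arcturus, Capella, and Vega with total return 34.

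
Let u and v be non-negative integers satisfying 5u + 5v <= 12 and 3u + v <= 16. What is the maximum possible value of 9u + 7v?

18

(u,v)=(2,0) is feasible, giving 18.
(u,v)=(1,1) is feasible, giving 16.
The best lattice point is (2,0), giving 18.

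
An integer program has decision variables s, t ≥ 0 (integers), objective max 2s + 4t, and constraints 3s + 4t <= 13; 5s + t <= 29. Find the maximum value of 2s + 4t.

(s,t)=(0,3): 3·0+4·3=12≤13, 5·0+1·3=3≤29, objective 12.
(s,t)=(1,2): 3·1+4·2=11≤13, 5·1+1·2=7≤29, objective 10.
No feasible integer point exceeds 12.

12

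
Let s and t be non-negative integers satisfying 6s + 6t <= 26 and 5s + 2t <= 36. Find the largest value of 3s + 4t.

The continuous relaxation peaks at (0, 4.33) with value 17.33; rounding to a feasible lattice point costs some objective.
(s,t)=(0,4): 6·0+6·4=24≤26, 5·0+2·4=8≤36, objective 16.
(s,t)=(1,3): 6·1+6·3=24≤26, 5·1+2·3=11≤36, objective 15.
(s,t)=(0,3): 6·0+6·3=18≤26, 5·0+2·3=6≤36, objective 12.
No feasible integer point exceeds 16.

16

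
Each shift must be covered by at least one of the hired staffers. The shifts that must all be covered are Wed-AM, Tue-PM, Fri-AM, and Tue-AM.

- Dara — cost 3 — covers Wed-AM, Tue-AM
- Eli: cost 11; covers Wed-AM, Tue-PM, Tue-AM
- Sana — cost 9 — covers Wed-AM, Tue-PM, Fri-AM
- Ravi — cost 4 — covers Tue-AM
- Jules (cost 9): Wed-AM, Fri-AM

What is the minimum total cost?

Choose Dara and Sana: together they cover Wed-AM, Tue-PM, Fri-AM, Tue-AM — every shift.
Total cost: 3 + 9 = 12.

12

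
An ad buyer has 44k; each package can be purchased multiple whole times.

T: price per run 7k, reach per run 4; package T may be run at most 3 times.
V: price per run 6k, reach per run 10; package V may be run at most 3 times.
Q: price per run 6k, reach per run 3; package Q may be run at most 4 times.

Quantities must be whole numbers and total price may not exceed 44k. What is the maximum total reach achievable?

44

This is a bounded integer knapsack.
2×T, 3×V, and 2×Q: price 44 ≤ 44, reach 2·4 + 3·10 + 2·3 = 44.
1×T, 3×V, and 3×Q: price 43 ≤ 44, reach 1·4 + 3·10 + 3·3 = 43.
Best is 44.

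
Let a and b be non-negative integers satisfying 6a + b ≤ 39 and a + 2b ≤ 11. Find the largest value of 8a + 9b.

The continuous relaxation peaks at (6.09, 2.45) with value 70.82; rounding to a feasible lattice point costs some objective.
(a,b)=(5,3): 6·5+1·3=33≤39, 1·5+2·3=11≤11, objective 67.
(a,b)=(6,2): 6·6+1·2=38≤39, 1·6+2·2=10≤11, objective 66.
(a,b)=(4,3): 6·4+1·3=27≤39, 1·4+2·3=10≤11, objective 59.
(a,b)=(5,2): 6·5+1·2=32≤39, 1·5+2·2=9≤11, objective 58.
The best lattice point is (5,3), giving 67.

67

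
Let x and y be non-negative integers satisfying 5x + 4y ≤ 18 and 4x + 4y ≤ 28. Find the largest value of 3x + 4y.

16

Relaxing integrality, the LP optimum is 18.00 at (x,y) = (0, 4.5), which is not an integer point.
(x,y)=(0,4): 5·0+4·4=16≤18, 4·0+4·4=16≤28, objective 16.
(x,y)=(1,3): 5·1+4·3=17≤18, 4·1+4·3=16≤28, objective 15.
(x,y)=(0,3): 5·0+4·3=12≤18, 4·0+4·3=12≤28, objective 12.
No feasible integer point exceeds 16.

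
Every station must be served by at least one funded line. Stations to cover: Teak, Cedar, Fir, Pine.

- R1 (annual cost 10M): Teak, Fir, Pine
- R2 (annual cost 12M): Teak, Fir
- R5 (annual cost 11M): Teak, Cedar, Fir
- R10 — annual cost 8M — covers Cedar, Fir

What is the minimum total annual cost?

18

This is a weighted set-cover instance.
Choose R1 and R10: together they cover Teak, Cedar, Fir, Pine — every station.
Total annual cost: 10 + 8 = 18.
No cover costs less than 18.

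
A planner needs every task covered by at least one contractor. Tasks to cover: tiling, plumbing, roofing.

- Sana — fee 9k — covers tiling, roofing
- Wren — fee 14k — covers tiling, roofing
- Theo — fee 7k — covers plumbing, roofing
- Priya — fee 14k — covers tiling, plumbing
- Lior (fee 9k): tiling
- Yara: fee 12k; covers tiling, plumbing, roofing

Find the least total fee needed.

12

The greedy cost-per-new-task heuristic would pick Theo and Sana for 16, but a cheaper cover exists.
Yara alone covers tiling, plumbing, roofing — every task.
Total fee: 12.
No cover costs less than 12.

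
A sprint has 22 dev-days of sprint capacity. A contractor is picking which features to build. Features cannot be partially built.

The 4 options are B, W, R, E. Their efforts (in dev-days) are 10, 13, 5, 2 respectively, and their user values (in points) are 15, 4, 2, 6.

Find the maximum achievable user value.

23

Take B, R, and E: effort 10 + 5 + 2 = 17 ≤ 22, user value 15 + 2 + 6 = 23.
No other feasible combination does better.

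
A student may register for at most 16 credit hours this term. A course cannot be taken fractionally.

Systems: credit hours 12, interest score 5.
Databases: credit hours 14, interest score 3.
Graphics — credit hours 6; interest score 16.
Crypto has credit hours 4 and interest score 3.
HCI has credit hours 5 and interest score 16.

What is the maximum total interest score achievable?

This is a 0-1 knapsack instance.
Allowing fractional choices, the relaxed optimum would be about 35.4, but courses are indivisible.
Graphics + Crypto + HCI: credit hours 6 + 4 + 5 = 15 ≤ 16, interest score 16 + 3 + 16 = 35.
Graphics + HCI: credit hours 6 + 5 = 11 ≤ 16, interest score 16 + 16 = 32.
Best is Graphics, Crypto, and HCI with total interest score 35.

35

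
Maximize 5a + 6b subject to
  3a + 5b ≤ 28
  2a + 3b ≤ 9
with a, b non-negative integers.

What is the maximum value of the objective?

21

The continuous relaxation peaks at (4.5, 0) with value 22.50; rounding to a feasible lattice point costs some objective.
(a,b)=(3,1): 3·3+5·1=14≤28, 2·3+3·1=9≤9, objective 21.
(a,b)=(4,0): 3·4+5·0=12≤28, 2·4+3·0=8≤9, objective 20.
(a,b)=(2,1): 3·2+5·1=11≤28, 2·2+3·1=7≤9, objective 16.
The best lattice point is (3,1), giving 21.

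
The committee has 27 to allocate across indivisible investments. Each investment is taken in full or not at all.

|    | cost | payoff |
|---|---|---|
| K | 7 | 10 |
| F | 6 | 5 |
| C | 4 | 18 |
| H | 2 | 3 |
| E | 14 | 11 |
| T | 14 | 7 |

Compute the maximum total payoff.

Take K, C, H, and E: cost 7 + 4 + 2 + 14 = 27 ≤ 27, payoff 10 + 18 + 3 + 11 = 42.
No other feasible combination does better.

42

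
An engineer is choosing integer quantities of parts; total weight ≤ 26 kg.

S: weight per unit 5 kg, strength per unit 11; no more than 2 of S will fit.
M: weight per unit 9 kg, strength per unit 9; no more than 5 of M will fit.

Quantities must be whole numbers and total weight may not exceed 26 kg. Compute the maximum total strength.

This is a bounded integer knapsack.
Take 2×S and 1×M: weight 19 ≤ 26, strength 2·11 + 1·9 = 31.
S has the best ratio (11/5) and is taken to its limit of 2; remaining capacity is filled optimally with the others.

31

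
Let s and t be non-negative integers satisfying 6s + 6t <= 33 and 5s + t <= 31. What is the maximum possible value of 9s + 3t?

(s,t)=(5,0): 6·5+6·0=30≤33, 5·5+1·0=25≤31, objective 45.
(s,t)=(4,1): 6·4+6·1=30≤33, 5·4+1·1=21≤31, objective 39.
(s,t)=(4,0): 6·4+6·0=24≤33, 5·4+1·0=20≤31, objective 36.
The best lattice point is (5,0), giving 45.

45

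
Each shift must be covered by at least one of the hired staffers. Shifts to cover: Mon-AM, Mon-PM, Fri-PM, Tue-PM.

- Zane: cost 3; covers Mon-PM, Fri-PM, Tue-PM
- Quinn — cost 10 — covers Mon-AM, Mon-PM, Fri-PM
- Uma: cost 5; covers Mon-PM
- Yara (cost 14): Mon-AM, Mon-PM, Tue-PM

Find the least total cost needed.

Choose Zane and Quinn: together they cover Mon-AM, Mon-PM, Fri-PM, Tue-PM — every shift.
Total cost: 3 + 10 = 13.
No cover costs less than 13.

13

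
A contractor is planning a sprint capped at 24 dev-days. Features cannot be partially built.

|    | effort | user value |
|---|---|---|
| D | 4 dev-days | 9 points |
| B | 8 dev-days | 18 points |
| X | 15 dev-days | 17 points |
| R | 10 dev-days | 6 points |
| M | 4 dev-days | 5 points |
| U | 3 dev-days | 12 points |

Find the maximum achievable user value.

44

Allowing fractional choices, the relaxed optimum would be about 49.7, but features are indivisible.
D + X + U: effort 4 + 15 + 3 = 22 ≤ 24, user value 9 + 17 + 12 = 38.
D + B + M + U: effort 4 + 8 + 4 + 3 = 19 ≤ 24, user value 9 + 18 + 5 + 12 = 44.
D + B + U: effort 4 + 8 + 3 = 15 ≤ 24, user value 9 + 18 + 12 = 39.
Best is D, B, M, and U with total user value 44.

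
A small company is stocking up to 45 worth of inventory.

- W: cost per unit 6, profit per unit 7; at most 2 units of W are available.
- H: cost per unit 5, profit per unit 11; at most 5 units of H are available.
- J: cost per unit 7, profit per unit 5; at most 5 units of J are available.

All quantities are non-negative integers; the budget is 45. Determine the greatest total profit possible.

This is a bounded integer knapsack.
2×W, 5×H, and 1×J: cost 44 ≤ 45, profit 2·7 + 5·11 + 1·5 = 74.
1×W, 5×H, and 2×J: cost 45 ≤ 45, profit 1·7 + 5·11 + 2·5 = 72.
Best is 74.

74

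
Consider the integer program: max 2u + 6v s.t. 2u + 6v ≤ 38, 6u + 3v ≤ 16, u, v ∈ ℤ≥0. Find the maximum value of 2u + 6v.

(u,v)=(0,5): 2·0+6·5=30≤38, 6·0+3·5=15≤16, objective 30.
(u,v)=(0,4): 2·0+6·4=24≤38, 6·0+3·4=12≤16, objective 24.
The best lattice point is (0,5), giving 30.

30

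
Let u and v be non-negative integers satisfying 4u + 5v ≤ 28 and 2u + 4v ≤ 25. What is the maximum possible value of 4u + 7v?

36

The continuous relaxation peaks at (0, 5.6) with value 39.20; rounding to a feasible lattice point costs some objective.
(u,v)=(2,4): 4·2+5·4=28≤28, 2·2+4·4=20≤25, objective 36.
(u,v)=(0,5): 4·0+5·5=25≤28, 2·0+4·5=20≤25, objective 35.
(u,v)=(3,3): 4·3+5·3=27≤28, 2·3+4·3=18≤25, objective 33.
The best lattice point is (2,4), giving 36.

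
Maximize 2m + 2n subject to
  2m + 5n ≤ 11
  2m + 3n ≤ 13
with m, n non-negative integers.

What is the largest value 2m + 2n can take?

Relaxing integrality, the LP optimum is 11.00 at (m,n) = (5.5, 0), which is not an integer point.
(m,n)=(5,0): 2·5+5·0=10≤11, 2·5+3·0=10≤13, objective 10.
(m,n)=(4,0): 2·4+5·0=8≤11, 2·4+3·0=8≤13, objective 8.
No feasible integer point exceeds 10.

10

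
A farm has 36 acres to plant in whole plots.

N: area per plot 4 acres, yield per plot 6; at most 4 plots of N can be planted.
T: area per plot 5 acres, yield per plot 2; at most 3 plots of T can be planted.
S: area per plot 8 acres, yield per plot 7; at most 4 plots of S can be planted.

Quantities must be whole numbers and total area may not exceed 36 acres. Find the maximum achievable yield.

39

This is a bounded integer knapsack.
3×N and 3×S: area 36 ≤ 36, yield 3·6 + 3·7 = 39.
4×N and 2×S: area 32 ≤ 36, yield 4·6 + 2·7 = 38.
Best is 39.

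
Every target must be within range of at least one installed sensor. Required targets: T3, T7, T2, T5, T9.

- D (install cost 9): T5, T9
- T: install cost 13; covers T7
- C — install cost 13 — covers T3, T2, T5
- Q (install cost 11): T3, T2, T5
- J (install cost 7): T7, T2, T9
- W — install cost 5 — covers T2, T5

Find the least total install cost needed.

Choose Q and J: together they cover T3, T7, T2, T5, T9 — every target.
Total install cost: 11 + 7 = 18.

18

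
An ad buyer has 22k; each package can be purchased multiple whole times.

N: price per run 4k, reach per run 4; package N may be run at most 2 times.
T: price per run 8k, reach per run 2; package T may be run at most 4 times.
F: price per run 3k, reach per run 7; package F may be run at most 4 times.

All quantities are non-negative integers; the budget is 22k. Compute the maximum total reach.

36

1×N and 4×F: price 16 ≤ 22, reach 1·4 + 4·7 = 32.
2×N and 4×F: price 20 ≤ 22, reach 2·4 + 4·7 = 36.
Best is 36.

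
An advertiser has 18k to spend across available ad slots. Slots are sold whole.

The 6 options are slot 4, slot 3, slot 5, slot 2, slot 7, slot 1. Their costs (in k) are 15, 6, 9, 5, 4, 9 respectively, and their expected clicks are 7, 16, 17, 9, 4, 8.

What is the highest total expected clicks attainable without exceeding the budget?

33

Treat it as a binary knapsack problem.
slot 3 + slot 2 + slot 7: cost 6 + 5 + 4 = 15 ≤ 18, expected clicks 16 + 9 + 4 = 29.
slot 3 + slot 5: cost 6 + 9 = 15 ≤ 18, expected clicks 16 + 17 = 33.
slot 5 + slot 2 + slot 7: cost 9 + 5 + 4 = 18 ≤ 18, expected clicks 17 + 9 + 4 = 30.
Best is slot 3 and slot 5 with total expected clicks 33.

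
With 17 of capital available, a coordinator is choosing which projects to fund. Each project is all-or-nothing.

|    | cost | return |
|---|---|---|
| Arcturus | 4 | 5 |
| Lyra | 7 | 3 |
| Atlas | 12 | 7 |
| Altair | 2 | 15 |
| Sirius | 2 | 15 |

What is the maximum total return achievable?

This is an integer program with binary decision variables.
Take Arcturus, Lyra, Altair, and Sirius: cost 4 + 7 + 2 + 2 = 15 ≤ 17, return 5 + 3 + 15 + 15 = 38.
No other feasible combination does better.

38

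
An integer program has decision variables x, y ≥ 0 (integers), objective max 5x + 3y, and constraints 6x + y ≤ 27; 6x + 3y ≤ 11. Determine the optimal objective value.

(x,y)=(0,3): 6·0+1·3=3≤27, 6·0+3·3=9≤11, objective 9.
(x,y)=(0,2): 6·0+1·2=2≤27, 6·0+3·2=6≤11, objective 6.
The best lattice point is (0,3), giving 9.

9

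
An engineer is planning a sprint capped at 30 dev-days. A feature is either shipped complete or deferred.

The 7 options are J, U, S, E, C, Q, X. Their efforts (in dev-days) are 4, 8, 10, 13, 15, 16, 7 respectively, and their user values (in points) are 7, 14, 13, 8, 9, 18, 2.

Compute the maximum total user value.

39

Allowing fractional choices, the relaxed optimum would be about 43.0, but features are indivisible.
J + S + Q: effort 4 + 10 + 16 = 30 ≤ 30, user value 7 + 13 + 18 = 38.
J + U + Q: effort 4 + 8 + 16 = 28 ≤ 30, user value 7 + 14 + 18 = 39.
J + U + S + X: effort 4 + 8 + 10 + 7 = 29 ≤ 30, user value 7 + 14 + 13 + 2 = 36.
Best is J, U, and Q with total user value 39.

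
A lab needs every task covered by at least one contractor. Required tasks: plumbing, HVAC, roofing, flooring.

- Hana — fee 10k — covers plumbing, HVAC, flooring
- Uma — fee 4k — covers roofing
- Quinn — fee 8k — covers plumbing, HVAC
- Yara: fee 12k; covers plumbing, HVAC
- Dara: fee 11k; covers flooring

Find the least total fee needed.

14

This is an integer covering problem.
Choose Hana and Uma: together they cover plumbing, HVAC, roofing, flooring — every task.
Total fee: 10 + 4 = 14.
No cover costs less than 14.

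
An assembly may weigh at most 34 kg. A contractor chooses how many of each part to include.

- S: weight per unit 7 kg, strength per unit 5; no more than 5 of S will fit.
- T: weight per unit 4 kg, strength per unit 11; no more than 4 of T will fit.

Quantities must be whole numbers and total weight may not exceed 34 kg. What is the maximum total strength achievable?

54

This is a bounded integer knapsack.
T has the best ratio (11/4); taking only T gives at most 4×11 = 44 (stopped by the supply cap of 4).
Mixing does better — 2×S and 4×T: weight 30 ≤ 34, strength 2·5 + 4·11 = 54.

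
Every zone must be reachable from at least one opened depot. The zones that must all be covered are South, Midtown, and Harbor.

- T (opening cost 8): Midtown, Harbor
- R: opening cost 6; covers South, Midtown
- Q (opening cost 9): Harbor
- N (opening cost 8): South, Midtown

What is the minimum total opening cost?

Choose T and R: together they cover South, Midtown, Harbor — every zone.
Total opening cost: 8 + 6 = 14.
No cover costs less than 14.

14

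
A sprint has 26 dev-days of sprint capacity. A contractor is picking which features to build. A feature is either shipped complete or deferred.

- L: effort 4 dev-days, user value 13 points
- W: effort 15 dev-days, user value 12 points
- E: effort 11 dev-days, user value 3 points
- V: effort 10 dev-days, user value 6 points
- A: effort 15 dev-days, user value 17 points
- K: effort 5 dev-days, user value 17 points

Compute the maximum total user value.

Allowing fractional choices, the relaxed optimum would be about 48.6, but features are indivisible.
L + W + K: effort 4 + 15 + 5 = 24 ≤ 26, user value 13 + 12 + 17 = 42.
L + A + K: effort 4 + 15 + 5 = 24 ≤ 26, user value 13 + 17 + 17 = 47.
Best is L, A, and K with total user value 47.

47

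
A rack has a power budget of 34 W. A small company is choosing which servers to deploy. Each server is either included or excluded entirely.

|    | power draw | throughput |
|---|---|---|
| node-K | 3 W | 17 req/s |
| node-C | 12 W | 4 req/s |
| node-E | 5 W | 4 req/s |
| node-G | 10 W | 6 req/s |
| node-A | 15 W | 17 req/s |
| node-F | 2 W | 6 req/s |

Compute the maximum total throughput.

Take node-K, node-G, node-A, and node-F: power draw 3 + 10 + 15 + 2 = 30 ≤ 34, throughput 17 + 6 + 17 + 6 = 46.
No other feasible combination does better.

46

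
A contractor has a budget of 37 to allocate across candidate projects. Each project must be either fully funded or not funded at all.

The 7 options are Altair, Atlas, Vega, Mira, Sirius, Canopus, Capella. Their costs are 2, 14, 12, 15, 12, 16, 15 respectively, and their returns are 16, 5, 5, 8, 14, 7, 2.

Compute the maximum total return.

Take Altair, Mira, and Sirius: cost 2 + 15 + 12 = 29 ≤ 37, return 16 + 8 + 14 = 38.
No other feasible combination does better.

38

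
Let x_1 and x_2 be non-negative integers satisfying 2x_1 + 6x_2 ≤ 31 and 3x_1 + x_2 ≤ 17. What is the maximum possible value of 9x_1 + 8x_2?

The continuous relaxation peaks at (4.44, 3.69) with value 69.44; rounding to a feasible lattice point costs some objective.
(x_1,x_2)=(5,2): 2·5+6·2=22≤31, 3·5+1·2=17≤17, objective 61.
(x_1,x_2)=(4,3): 2·4+6·3=26≤31, 3·4+1·3=15≤17, objective 60.
(x_1,x_2)=(3,4): 2·3+6·4=30≤31, 3·3+1·4=13≤17, objective 59.
The best lattice point is (5,2), giving 61.

61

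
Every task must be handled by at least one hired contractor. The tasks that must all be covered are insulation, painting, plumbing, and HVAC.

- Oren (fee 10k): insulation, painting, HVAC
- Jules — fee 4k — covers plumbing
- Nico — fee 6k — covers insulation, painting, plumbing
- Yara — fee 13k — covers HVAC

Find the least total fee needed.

14

Choose Oren and Jules: together they cover insulation, painting, plumbing, HVAC — every task.
Total fee: 10 + 4 = 14.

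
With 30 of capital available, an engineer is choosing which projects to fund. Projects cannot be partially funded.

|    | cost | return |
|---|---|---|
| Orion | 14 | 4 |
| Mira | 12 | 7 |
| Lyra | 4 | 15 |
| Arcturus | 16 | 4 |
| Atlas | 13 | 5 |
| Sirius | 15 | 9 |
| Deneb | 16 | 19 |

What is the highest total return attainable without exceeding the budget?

34

Take Lyra and Deneb: cost 4 + 16 = 20 ≤ 30, return 15 + 19 = 34.
No other feasible combination does better.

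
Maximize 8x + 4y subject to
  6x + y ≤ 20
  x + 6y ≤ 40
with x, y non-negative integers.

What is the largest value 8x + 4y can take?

40

(x,y)=(2,6): 6·2+1·6=18≤20, 1·2+6·6=38≤40, objective 40.
(x,y)=(2,5): 6·2+1·5=17≤20, 1·2+6·5=32≤40, objective 36.
(x,y)=(1,6): 6·1+1·6=12≤20, 1·1+6·6=37≤40, objective 32.
(x,y)=(1,5): 6·1+1·5=11≤20, 1·1+6·5=31≤40, objective 28.
Maximum is 40 at (x,y)=(2,6).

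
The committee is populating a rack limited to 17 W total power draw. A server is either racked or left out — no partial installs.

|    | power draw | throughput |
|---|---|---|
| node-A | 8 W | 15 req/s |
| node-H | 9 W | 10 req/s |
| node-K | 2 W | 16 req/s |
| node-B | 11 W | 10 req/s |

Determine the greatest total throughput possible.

This is an integer program with binary decision variables.
Allowing fractional choices, the relaxed optimum would be about 38.8, but servers are indivisible.
node-H + node-K: power draw 9 + 2 = 11 ≤ 17, throughput 10 + 16 = 26.
node-K + node-B: power draw 2 + 11 = 13 ≤ 17, throughput 16 + 10 = 26.
node-A + node-K: power draw 8 + 2 = 10 ≤ 17, throughput 15 + 16 = 31.
Best is node-A and node-K with total throughput 31.

31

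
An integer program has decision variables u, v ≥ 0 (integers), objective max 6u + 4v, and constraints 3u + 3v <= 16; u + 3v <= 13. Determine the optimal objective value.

Relaxing integrality, the LP optimum is 32.00 at (u,v) = (5.33, 0), which is not an integer point.
(u,v)=(5,0): 3·5+3·0=15≤16, 1·5+3·0=5≤13, objective 30.
(u,v)=(4,1): 3·4+3·1=15≤16, 1·4+3·1=7≤13, objective 28.
(u,v)=(4,0): 3·4+3·0=12≤16, 1·4+3·0=4≤13, objective 24.
No feasible integer point exceeds 30.

30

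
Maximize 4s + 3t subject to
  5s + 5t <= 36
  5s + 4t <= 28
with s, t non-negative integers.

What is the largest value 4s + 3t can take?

The continuous relaxation peaks at (5.6, 0) with value 22.40; rounding to a feasible lattice point costs some objective.
(s,t)=(4,2): 5·4+5·2=30≤36, 5·4+4·2=28≤28, objective 22.
(s,t)=(3,3): 5·3+5·3=30≤36, 5·3+4·3=27≤28, objective 21.
(s,t)=(5,0): 5·5+5·0=25≤36, 5·5+4·0=25≤28, objective 20.
No feasible integer point exceeds 22.

22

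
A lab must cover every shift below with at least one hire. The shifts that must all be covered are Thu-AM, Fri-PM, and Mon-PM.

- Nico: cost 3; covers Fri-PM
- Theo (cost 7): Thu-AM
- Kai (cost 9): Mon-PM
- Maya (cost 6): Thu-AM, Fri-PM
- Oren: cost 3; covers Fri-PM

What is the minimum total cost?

15

The greedy cost-per-new-shift heuristic would pick Nico, Maya, and Kai for 18, but a cheaper cover exists.
Choose Kai and Maya: together they cover Thu-AM, Fri-PM, Mon-PM — every shift.
Total cost: 9 + 6 = 15.
No cover costs less than 15.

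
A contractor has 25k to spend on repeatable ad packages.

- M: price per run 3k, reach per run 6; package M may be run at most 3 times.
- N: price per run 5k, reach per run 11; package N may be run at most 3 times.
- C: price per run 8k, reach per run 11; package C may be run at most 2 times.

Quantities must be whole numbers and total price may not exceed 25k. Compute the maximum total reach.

51

N has the best ratio (11/5); taking only N gives at most 3×11 = 33 (stopped by the supply cap of 3).
Mixing does better — 3×M and 3×N: price 24 ≤ 25, reach 3·6 + 3·11 = 51.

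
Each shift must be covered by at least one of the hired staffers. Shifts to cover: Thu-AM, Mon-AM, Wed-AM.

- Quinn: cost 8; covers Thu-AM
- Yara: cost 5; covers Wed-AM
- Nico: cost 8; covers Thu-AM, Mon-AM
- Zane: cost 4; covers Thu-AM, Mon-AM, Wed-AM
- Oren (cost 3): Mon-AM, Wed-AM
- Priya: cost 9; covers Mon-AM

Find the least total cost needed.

4

This is a weighted set-cover instance.
Zane alone covers Thu-AM, Mon-AM, Wed-AM — every shift.
Total cost: 4.
No cover costs less than 4.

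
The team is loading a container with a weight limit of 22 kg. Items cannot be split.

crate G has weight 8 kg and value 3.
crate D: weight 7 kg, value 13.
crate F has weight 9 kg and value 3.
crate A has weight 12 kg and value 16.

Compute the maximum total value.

29

This is a 0-1 knapsack instance.
crate D + crate A: weight 7 + 12 = 19 ≤ 22, value 13 + 16 = 29.
crate G + crate A: weight 8 + 12 = 20 ≤ 22, value 3 + 16 = 19.
crate F + crate A: weight 9 + 12 = 21 ≤ 22, value 3 + 16 = 19.
Best is crate D and crate A with total value 29.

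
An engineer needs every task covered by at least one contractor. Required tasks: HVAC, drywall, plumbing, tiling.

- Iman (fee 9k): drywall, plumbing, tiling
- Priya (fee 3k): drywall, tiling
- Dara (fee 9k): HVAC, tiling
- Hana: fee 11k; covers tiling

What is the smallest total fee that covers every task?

This is an integer covering problem.
The greedy cost-per-new-task heuristic would pick Priya, Iman, and Dara for 21, but a cheaper cover exists.
Choose Iman and Dara: together they cover HVAC, drywall, plumbing, tiling — every task.
Total fee: 9 + 9 = 18.
No cover costs less than 18.

18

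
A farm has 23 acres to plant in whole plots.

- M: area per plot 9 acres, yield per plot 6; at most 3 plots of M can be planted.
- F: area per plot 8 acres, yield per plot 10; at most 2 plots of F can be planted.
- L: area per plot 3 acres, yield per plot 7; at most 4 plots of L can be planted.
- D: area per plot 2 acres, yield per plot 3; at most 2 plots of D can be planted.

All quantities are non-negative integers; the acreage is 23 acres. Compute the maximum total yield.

This is a bounded integer knapsack.
1×F, 4×L, and 1×D: area 22 ≤ 23, yield 1·10 + 4·7 + 1·3 = 41.
1×F and 4×L: area 20 ≤ 23, yield 1·10 + 4·7 = 38.
Best is 41.

41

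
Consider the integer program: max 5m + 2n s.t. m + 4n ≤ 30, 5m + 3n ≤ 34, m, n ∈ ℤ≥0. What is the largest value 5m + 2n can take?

Relaxing integrality, the LP optimum is 34.00 at (m,n) = (6.8, 0), which is not an integer point.
(m,n)=(6,1): 1·6+4·1=10≤30, 5·6+3·1=33≤34, objective 32.
(m,n)=(6,0): 1·6+4·0=6≤30, 5·6+3·0=30≤34, objective 30.
The best lattice point is (6,1), giving 32.

32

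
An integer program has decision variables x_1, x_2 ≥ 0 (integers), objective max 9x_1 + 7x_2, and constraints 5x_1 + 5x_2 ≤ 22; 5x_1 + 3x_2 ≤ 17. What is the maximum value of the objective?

32

(x_1,x_2)=(2,2): 5·2+5·2=20≤22, 5·2+3·2=16≤17, objective 32.
(x_1,x_2)=(1,3): 5·1+5·3=20≤22, 5·1+3·3=14≤17, objective 30.
The best lattice point is (2,2), giving 32.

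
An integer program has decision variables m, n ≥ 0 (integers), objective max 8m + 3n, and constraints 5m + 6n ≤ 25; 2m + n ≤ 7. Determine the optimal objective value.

27

Relaxing integrality, the LP optimum is 28.00 at (m,n) = (3.5, 0), which is not an integer point.
(m,n)=(3,1): 5·3+6·1=21≤25, 2·3+1·1=7≤7, objective 27.
(m,n)=(3,0): 5·3+6·0=15≤25, 2·3+1·0=6≤7, objective 24.
No feasible integer point exceeds 27.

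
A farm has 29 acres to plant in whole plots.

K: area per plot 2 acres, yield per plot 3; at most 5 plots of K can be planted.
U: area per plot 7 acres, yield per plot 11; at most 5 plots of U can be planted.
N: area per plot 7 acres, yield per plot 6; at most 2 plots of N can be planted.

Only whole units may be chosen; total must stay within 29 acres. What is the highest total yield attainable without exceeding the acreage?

45

U has the best ratio (11/7); taking only U gives at most 4×11 = 44 (stopped by the area limit).
Mixing does better — 4×K and 3×U: area 29 ≤ 29, yield 4·3 + 3·11 = 45.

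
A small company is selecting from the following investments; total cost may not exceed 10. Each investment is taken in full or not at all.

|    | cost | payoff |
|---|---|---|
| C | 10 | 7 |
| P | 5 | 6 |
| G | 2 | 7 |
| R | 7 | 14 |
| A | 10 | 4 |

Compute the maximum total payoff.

This is an integer program with binary decision variables.
Take G and R: cost 2 + 7 = 9 ≤ 10, payoff 7 + 14 = 21.
No other feasible combination does better.

21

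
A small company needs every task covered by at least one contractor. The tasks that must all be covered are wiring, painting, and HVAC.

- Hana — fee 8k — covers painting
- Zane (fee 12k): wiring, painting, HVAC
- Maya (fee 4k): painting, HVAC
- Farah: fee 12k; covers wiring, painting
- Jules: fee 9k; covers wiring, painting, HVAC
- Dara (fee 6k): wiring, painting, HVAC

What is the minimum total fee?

The greedy cost-per-new-task heuristic would pick Maya and Dara for 10, but a cheaper cover exists.
Dara alone covers wiring, painting, HVAC — every task.
Total fee: 6.
No cover costs less than 6.

6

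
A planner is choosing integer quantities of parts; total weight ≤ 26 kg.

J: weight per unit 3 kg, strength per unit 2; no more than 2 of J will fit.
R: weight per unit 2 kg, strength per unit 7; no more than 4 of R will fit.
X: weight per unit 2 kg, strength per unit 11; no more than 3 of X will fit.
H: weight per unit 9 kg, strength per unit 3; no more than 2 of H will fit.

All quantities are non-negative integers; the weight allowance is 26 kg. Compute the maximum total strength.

1×J, 4×R, 3×X, and 1×H: weight 26 ≤ 26, strength 1·2 + 4·7 + 3·11 + 1·3 = 66.
2×J, 4×R, and 3×X: weight 20 ≤ 26, strength 2·2 + 4·7 + 3·11 = 65.
Best is 66.

66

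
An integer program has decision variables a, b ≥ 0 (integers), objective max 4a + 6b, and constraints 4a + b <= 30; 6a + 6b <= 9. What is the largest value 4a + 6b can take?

6

The continuous relaxation peaks at (0, 1.5) with value 9.00; rounding to a feasible lattice point costs some objective.
(a,b)=(0,1) is feasible, giving 6.
(a,b)=(1,0) is feasible, giving 4.
(a,b)=(0,0) is feasible, giving 0.
No feasible integer point exceeds 6.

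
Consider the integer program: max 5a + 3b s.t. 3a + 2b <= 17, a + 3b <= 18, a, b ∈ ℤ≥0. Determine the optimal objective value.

(a,b)=(5,1) is feasible, giving 28.
(a,b)=(4,2) is feasible, giving 26.
(a,b)=(5,0) is feasible, giving 25.
(a,b)=(4,1) is feasible, giving 23.
No feasible integer point exceeds 28.

28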